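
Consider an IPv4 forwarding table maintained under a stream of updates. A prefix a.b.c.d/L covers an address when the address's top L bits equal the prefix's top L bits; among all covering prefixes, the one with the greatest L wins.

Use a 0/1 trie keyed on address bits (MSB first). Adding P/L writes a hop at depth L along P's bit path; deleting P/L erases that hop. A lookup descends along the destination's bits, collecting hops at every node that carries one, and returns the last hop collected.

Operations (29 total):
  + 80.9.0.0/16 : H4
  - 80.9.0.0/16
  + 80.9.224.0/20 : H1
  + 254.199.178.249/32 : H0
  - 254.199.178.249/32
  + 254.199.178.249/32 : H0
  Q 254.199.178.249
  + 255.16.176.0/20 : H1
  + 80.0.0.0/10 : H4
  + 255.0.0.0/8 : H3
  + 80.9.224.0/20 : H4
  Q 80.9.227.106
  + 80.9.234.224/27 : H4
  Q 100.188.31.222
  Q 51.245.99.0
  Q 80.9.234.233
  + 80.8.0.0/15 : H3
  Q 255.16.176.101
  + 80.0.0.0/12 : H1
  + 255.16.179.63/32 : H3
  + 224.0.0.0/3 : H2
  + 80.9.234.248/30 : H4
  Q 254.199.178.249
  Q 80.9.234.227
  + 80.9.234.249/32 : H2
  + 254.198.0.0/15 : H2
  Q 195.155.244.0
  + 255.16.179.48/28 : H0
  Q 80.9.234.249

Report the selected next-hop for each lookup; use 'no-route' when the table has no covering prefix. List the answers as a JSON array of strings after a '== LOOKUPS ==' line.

Process each operation:
  add 80.9.0.0/16 -> H4 at depth 16
  - 80.9.0.0/16 clear@16
  add 80.9.224.0/20 -> H1 at depth 20
  add 254.199.178.249/32 -> H0 at depth 32
  - 254.199.178.249/32 clear@32
  add 254.199.178.249/32 -> H0 at depth 32
  ? 254.199.178.249  path d0:-→d1:-→d2:-→d3:-→d4:-→d5:-→d6:-→d7:-→d8:-→d9:-→d10:-→d11:-→d12:-→d13:-→d14:-→d15:-→d16:-→d17:-→d18:-→d19:-→d20:-→d21:-→d22:-→d23:-→d24:-→d25:-→d26:-→d27:-→d28:-→d29:-→d30:-→d31:-→d32:H0  best=H0
  add 255.16.176.0/20 -> H1 at depth 20
  add 80.0.0.0/10 -> H4 at depth 10
  add 255.0.0.0/8 -> H3 at depth 8
  add 80.9.224.0/20 -> H4 at depth 20
  ? 80.9.227.106  path d0:-→d1:-→d2:-→d3:-→d4:-→d5:-→d6:-→d7:-→d8:-→d9:-→d10:H4→d11:-→d12:-→d13:-→d14:-→d15:-→d16:-→d17:-→d18:-→d19:-→d20:H4  best=H4
  add 80.9.234.224/27 -> H4 at depth 27
  ? 100.188.31.222  path d0:-→d1:-→d2:-  best=no-route
  ? 51.245.99.0  path d0:-→d1:-  best=no-route
  ? 80.9.234.233  path d0:-→d1:-→d2:-→d3:-→d4:-→d5:-→d6:-→d7:-→d8:-→d9:-→d10:H4→d11:-→d12:-→d13:-→d14:-→d15:-→d16:-→d17:-→d18:-→d19:-→d20:H4→d21:-→d22:-→d23:-→d24:-→d25:-→d26:-→d27:H4  best=H4
  add 80.8.0.0/15 -> H3 at depth 15
  ? 255.16.176.101  path d0:-→d1:-→d2:-→d3:-→d4:-→d5:-→d6:-→d7:-→d8:H3→d9:-→d10:-→d11:-→d12:-→d13:-→d14:-→d15:-→d16:-→d17:-→d18:-→d19:-→d20:H1  best=H1
  add 80.0.0.0/12 -> H1 at depth 12
  add 255.16.179.63/32 -> H3 at depth 32
  add 224.0.0.0/3 -> H2 at depth 3
  add 80.9.234.248/30 -> H4 at depth 30
  ? 254.199.178.249  path d0:-→d1:-→d2:-→d3:H2→d4:-→d5:-→d6:-→d7:-→d8:-→d9:-→d10:-→d11:-→d12:-→d13:-→d14:-→d15:-→d16:-→d17:-→d18:-→d19:-→d20:-→d21:-→d22:-→d23:-→d24:-→d25:-→d26:-→d27:-→d28:-→d29:-→d30:-→d31:-→d32:H0  best=H0
  ? 80.9.234.227  path d0:-→d1:-→d2:-→d3:-→d4:-→d5:-→d6:-→d7:-→d8:-→d9:-→d10:H4→d11:-→d12:H1→d13:-→d14:-→d15:H3→d16:-→d17:-→d18:-→d19:-→d20:H4→d21:-→d22:-→d23:-→d24:-→d25:-→d26:-→d27:H4  best=H4
  add 80.9.234.249/32 -> H2 at depth 32
  add 254.198.0.0/15 -> H2 at depth 15
  ? 195.155.244.0  path d0:-→d1:-→d2:-  best=no-route
  add 255.16.179.48/28 -> H0 at depth 28
  ? 80.9.234.249  path d0:-→d1:-→d2:-→d3:-→d4:-→d5:-→d6:-→d7:-→d8:-→d9:-→d10:H4→d11:-→d12:H1→d13:-→d14:-→d15:H3→d16:-→d17:-→d18:-→d19:-→d20:H4→d21:-→d22:-→d23:-→d24:-→d25:-→d26:-→d27:H4→d28:-→d29:-→d30:H4→d31:-→d32:H2  best=H2

== LOOKUPS ==
["H0","H4","no-route","no-route","H4","H1","H0","H4","no-route","H2"]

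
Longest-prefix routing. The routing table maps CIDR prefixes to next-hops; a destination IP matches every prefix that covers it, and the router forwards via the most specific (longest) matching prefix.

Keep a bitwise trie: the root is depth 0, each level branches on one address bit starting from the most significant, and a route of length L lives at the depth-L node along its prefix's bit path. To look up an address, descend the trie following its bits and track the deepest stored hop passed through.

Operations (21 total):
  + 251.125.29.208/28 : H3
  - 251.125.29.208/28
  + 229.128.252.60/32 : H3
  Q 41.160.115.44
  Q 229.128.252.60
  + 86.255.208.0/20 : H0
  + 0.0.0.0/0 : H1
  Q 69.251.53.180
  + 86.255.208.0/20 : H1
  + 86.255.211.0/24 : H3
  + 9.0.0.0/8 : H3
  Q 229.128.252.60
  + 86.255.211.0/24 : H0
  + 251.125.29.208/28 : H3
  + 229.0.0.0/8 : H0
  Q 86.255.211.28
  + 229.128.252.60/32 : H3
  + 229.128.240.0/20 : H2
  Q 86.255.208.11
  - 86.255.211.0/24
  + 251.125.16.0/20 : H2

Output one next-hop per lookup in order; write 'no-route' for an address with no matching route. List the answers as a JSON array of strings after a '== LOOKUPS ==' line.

Trace:
  add 251.125.29.208/28 -> H3 at depth 28
  del 251.125.29.208/28 (clear depth 28)
  add 229.128.252.60/32 -> H3 at depth 32
  ? 41.160.115.44  path d0:-  best=no-route
  ? 229.128.252.60  path d0:-→d1:-→d2:-→d3:-→d4:-→d5:-→d6:-→d7:-→d8:-→d9:-→d10:-→d11:-→d12:-→d13:-→d14:-→d15:-→d16:-→d17:-→d18:-→d19:-→d20:-→d21:-→d22:-→d23:-→d24:-→d25:-→d26:-→d27:-→d28:-→d29:-→d30:-→d31:-→d32:H3  best=H3
  add 86.255.208.0/20 -> H0 at depth 20
  add 0.0.0.0/0 -> H1 at depth 0
  ? 69.251.53.180  path d0:H1→d1:-→d2:-→d3:-  best=H1
  add 86.255.208.0/20 -> H1 at depth 20
  add 86.255.211.0/24 -> H3 at depth 24
  add 9.0.0.0/8 -> H3 at depth 8
  ? 229.128.252.60  path d0:H1→d1:-→d2:-→d3:-→d4:-→d5:-→d6:-→d7:-→d8:-→d9:-→d10:-→d11:-→d12:-→d13:-→d14:-→d15:-→d16:-→d17:-→d18:-→d19:-→d20:-→d21:-→d22:-→d23:-→d24:-→d25:-→d26:-→d27:-→d28:-→d29:-→d30:-→d31:-→d32:H3  best=H3
  add 86.255.211.0/24 -> H0 at depth 24
  add 251.125.29.208/28 -> H3 at depth 28
  add 229.0.0.0/8 -> H0 at depth 8
  ? 86.255.211.28  path d0:H1→d1:-→d2:-→d3:-→d4:-→d5:-→d6:-→d7:-→d8:-→d9:-→d10:-→d11:-→d12:-→d13:-→d14:-→d15:-→d16:-→d17:-→d18:-→d19:-→d20:H1→d21:-→d22:-→d23:-→d24:H0  best=H0
  add 229.128.252.60/32 -> H3 at depth 32
  add 229.128.240.0/20 -> H2 at depth 20
  ? 86.255.208.11  path d0:H1→d1:-→d2:-→d3:-→d4:-→d5:-→d6:-→d7:-→d8:-→d9:-→d10:-→d11:-→d12:-→d13:-→d14:-→d15:-→d16:-→d17:-→d18:-→d19:-→d20:H1→d21:-→d22:-  best=H1
  del 86.255.211.0/24 (clear depth 24)
  add 251.125.16.0/20 -> H2 at depth 20

== LOOKUPS ==
["no-route","H3","H1","H3","H0","H1"]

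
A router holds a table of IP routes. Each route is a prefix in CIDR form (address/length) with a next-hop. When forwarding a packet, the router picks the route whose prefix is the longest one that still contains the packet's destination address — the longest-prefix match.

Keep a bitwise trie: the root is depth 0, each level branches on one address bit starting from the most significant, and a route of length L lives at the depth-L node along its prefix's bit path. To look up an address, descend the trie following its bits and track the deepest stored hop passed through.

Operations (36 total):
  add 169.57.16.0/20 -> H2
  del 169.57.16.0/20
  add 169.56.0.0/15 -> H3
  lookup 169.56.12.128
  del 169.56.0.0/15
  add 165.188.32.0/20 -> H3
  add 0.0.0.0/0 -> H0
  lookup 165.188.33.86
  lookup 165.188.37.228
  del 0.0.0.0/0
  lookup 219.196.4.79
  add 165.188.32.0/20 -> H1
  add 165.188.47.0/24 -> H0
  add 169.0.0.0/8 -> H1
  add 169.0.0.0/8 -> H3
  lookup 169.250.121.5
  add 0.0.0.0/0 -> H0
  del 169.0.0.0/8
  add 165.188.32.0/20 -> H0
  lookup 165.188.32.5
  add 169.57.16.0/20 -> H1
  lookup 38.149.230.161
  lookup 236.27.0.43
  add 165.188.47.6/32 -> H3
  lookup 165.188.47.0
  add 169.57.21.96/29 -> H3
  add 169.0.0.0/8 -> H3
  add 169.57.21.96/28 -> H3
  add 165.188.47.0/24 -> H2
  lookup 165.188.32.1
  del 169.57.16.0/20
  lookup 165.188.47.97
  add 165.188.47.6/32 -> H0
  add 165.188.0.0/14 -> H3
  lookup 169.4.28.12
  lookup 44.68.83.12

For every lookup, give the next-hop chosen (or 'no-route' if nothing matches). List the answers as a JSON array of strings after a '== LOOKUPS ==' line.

Apply in order:
  add 169.57.16.0/20 -> H2 at depth 20
  - 169.57.16.0/20 clear@20
  add 169.56.0.0/15 -> H3 at depth 15
  lookup 169.56.12.128: bits 101010010011100 walk d0:-→d1:-→d2:-→d3:-→d4:-→d5:-→d6:-→d7:-→d8:-→d9:-→d10:-→d11:-→d12:-→d13:-→d14:-→d15:H3 -> H3
  - 169.56.0.0/15 clear@15
  add 165.188.32.0/20 -> H3 at depth 20
  add 0.0.0.0/0 -> H0 at depth 0
  lookup 165.188.33.86: bits 10100101101111000010 walk d0:H0→d1:-→d2:-→d3:-→d4:-→d5:-→d6:-→d7:-→d8:-→d9:-→d10:-→d11:-→d12:-→d13:-→d14:-→d15:-→d16:-→d17:-→d18:-→d19:-→d20:H3 -> H3
  lookup 165.188.37.228: bits 10100101101111000010 walk d0:H0→d1:-→d2:-→d3:-→d4:-→d5:-→d6:-→d7:-→d8:-→d9:-→d10:-→d11:-→d12:-→d13:-→d14:-→d15:-→d16:-→d17:-→d18:-→d19:-→d20:H3 -> H3
  - 0.0.0.0/0 clear@0
  lookup 219.196.4.79: bits 1 walk d0:-→d1:- -> no-route
  add 165.188.32.0/20 -> H1 at depth 20
  add 165.188.47.0/24 -> H0 at depth 24
  add 169.0.0.0/8 -> H1 at depth 8
  add 169.0.0.0/8 -> H3 at depth 8
  lookup 169.250.121.5: bits 10101001 walk d0:-→d1:-→d2:-→d3:-→d4:-→d5:-→d6:-→d7:-→d8:H3 -> H3
  add 0.0.0.0/0 -> H0 at depth 0
  - 169.0.0.0/8 clear@8
  add 165.188.32.0/20 -> H0 at depth 20
  lookup 165.188.32.5: bits 10100101101111000010 walk d0:H0→d1:-→d2:-→d3:-→d4:-→d5:-→d6:-→d7:-→d8:-→d9:-→d10:-→d11:-→d12:-→d13:-→d14:-→d15:-→d16:-→d17:-→d18:-→d19:-→d20:H0 -> H0
  add 169.57.16.0/20 -> H1 at depth 20
  lookup 38.149.230.161: bits ε walk d0:H0 -> H0
  lookup 236.27.0.43: bits 1 walk d0:H0→d1:- -> H0
  add 165.188.47.6/32 -> H3 at depth 32
  lookup 165.188.47.0: bits 10100101101111000010111100000 walk d0:H0→d1:-→d2:-→d3:-→d4:-→d5:-→d6:-→d7:-→d8:-→d9:-→d10:-→d11:-→d12:-→d13:-→d14:-→d15:-→d16:-→d17:-→d18:-→d19:-→d20:H0→d21:-→d22:-→d23:-→d24:H0→d25:-→d26:-→d27:-→d28:-→d29:- -> H0
  add 169.57.21.96/29 -> H3 at depth 29
  add 169.0.0.0/8 -> H3 at depth 8
  add 169.57.21.96/28 -> H3 at depth 28
  add 165.188.47.0/24 -> H2 at depth 24
  lookup 165.188.32.1: bits 10100101101111000010 walk d0:H0→d1:-→d2:-→d3:-→d4:-→d5:-→d6:-→d7:-→d8:-→d9:-→d10:-→d11:-→d12:-→d13:-→d14:-→d15:-→d16:-→d17:-→d18:-→d19:-→d20:H0 -> H0
  - 169.57.16.0/20 clear@20
  lookup 165.188.47.97: bits 1010010110111100001011110 walk d0:H0→d1:-→d2:-→d3:-→d4:-→d5:-→d6:-→d7:-→d8:-→d9:-→d10:-→d11:-→d12:-→d13:-→d14:-→d15:-→d16:-→d17:-→d18:-→d19:-→d20:H0→d21:-→d22:-→d23:-→d24:H2→d25:- -> H2
  add 165.188.47.6/32 -> H0 at depth 32
  add 165.188.0.0/14 -> H3 at depth 14
  lookup 169.4.28.12: bits 1010100100 walk d0:H0→d1:-→d2:-→d3:-→d4:-→d5:-→d6:-→d7:-→d8:H3→d9:-→d10:- -> H3
  lookup 44.68.83.12: bits ε walk d0:H0 -> H0

== LOOKUPS ==
["H3","H3","H3","no-route","H3","H0","H0","H0","H0","H0","H2","H3","H0"]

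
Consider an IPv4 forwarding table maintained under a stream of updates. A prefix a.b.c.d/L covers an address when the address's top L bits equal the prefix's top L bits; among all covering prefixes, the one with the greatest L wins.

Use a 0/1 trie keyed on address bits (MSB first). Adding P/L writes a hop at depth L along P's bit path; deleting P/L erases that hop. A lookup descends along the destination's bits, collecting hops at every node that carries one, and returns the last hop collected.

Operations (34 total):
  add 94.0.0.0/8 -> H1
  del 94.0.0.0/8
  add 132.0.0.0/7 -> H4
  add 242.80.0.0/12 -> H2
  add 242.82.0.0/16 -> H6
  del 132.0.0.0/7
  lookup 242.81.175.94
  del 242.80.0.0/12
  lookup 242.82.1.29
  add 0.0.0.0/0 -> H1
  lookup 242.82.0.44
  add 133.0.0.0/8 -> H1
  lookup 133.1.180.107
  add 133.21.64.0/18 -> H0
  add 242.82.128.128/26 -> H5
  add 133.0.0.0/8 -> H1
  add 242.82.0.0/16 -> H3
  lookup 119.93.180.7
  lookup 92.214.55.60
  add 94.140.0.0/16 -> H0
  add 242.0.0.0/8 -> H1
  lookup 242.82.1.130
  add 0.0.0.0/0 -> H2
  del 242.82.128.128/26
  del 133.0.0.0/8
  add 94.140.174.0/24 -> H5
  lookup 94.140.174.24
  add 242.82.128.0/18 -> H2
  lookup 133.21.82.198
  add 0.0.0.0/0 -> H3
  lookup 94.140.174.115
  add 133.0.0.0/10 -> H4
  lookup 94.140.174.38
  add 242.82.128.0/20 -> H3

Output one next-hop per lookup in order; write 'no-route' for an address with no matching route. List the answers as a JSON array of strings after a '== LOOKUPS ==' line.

Trace:
  + 94.0.0.0/8 (H1) depth=8
  del 94.0.0.0/8 (clear depth 8)
  + 132.0.0.0/7 (H4) depth=7
  + 242.80.0.0/12 (H2) depth=12
  + 242.82.0.0/16 (H6) depth=16
  del 132.0.0.0/7 (clear depth 7)
  lookup 242.81.175.94: bits 11110010010100 walk d0:-→d1:-→d2:-→d3:-→d4:-→d5:-→d6:-→d7:-→d8:-→d9:-→d10:-→d11:-→d12:H2→d13:-→d14:- -> H2
  del 242.80.0.0/12 (clear depth 12)
  lookup 242.82.1.29: bits 1111001001010010 walk d0:-→d1:-→d2:-→d3:-→d4:-→d5:-→d6:-→d7:-→d8:-→d9:-→d10:-→d11:-→d12:-→d13:-→d14:-→d15:-→d16:H6 -> H6
  + 0.0.0.0/0 (H1) depth=0
  lookup 242.82.0.44: bits 1111001001010010 walk d0:H1→d1:-→d2:-→d3:-→d4:-→d5:-→d6:-→d7:-→d8:-→d9:-→d10:-→d11:-→d12:-→d13:-→d14:-→d15:-→d16:H6 -> H6
  + 133.0.0.0/8 (H1) depth=8
  lookup 133.1.180.107: bits 10000101 walk d0:H1→d1:-→d2:-→d3:-→d4:-→d5:-→d6:-→d7:-→d8:H1 -> H1
  + 133.21.64.0/18 (H0) depth=18
  + 242.82.128.128/26 (H5) depth=26
  + 133.0.0.0/8 (H1) depth=8
  + 242.82.0.0/16 (H3) depth=16
  lookup 119.93.180.7: bits 01 walk d0:H1→d1:-→d2:- -> H1
  lookup 92.214.55.60: bits 010111 walk d0:H1→d1:-→d2:-→d3:-→d4:-→d5:-→d6:- -> H1
  + 94.140.0.0/16 (H0) depth=16
  + 242.0.0.0/8 (H1) depth=8
  lookup 242.82.1.130: bits 1111001001010010 walk d0:H1→d1:-→d2:-→d3:-→d4:-→d5:-→d6:-→d7:-→d8:H1→d9:-→d10:-→d11:-→d12:-→d13:-→d14:-→d15:-→d16:H3 -> H3
  + 0.0.0.0/0 (H2) depth=0
  del 242.82.128.128/26 (clear depth 26)
  del 133.0.0.0/8 (clear depth 8)
  + 94.140.174.0/24 (H5) depth=24
  lookup 94.140.174.24: bits 010111101000110010101110 walk d0:H2→d1:-→d2:-→d3:-→d4:-→d5:-→d6:-→d7:-→d8:-→d9:-→d10:-→d11:-→d12:-→d13:-→d14:-→d15:-→d16:H0→d17:-→d18:-→d19:-→d20:-→d21:-→d22:-→d23:-→d24:H5 -> H5
  + 242.82.128.0/18 (H2) depth=18
  lookup 133.21.82.198: bits 100001010001010101 walk d0:H2→d1:-→d2:-→d3:-→d4:-→d5:-→d6:-→d7:-→d8:-→d9:-→d10:-→d11:-→d12:-→d13:-→d14:-→d15:-→d16:-→d17:-→d18:H0 -> H0
  + 0.0.0.0/0 (H3) depth=0
  lookup 94.140.174.115: bits 010111101000110010101110 walk d0:H3→d1:-→d2:-→d3:-→d4:-→d5:-→d6:-→d7:-→d8:-→d9:-→d10:-→d11:-→d12:-→d13:-→d14:-→d15:-→d16:H0→d17:-→d18:-→d19:-→d20:-→d21:-→d22:-→d23:-→d24:H5 -> H5
  + 133.0.0.0/10 (H4) depth=10
  lookup 94.140.174.38: bits 010111101000110010101110 walk d0:H3→d1:-→d2:-→d3:-→d4:-→d5:-→d6:-→d7:-→d8:-→d9:-→d10:-→d11:-→d12:-→d13:-→d14:-→d15:-→d16:H0→d17:-→d18:-→d19:-→d20:-→d21:-→d22:-→d23:-→d24:H5 -> H5
  + 242.82.128.0/20 (H3) depth=20

== LOOKUPS ==
["H2","H6","H6","H1","H1","H1","H3","H5","H0","H5","H5"]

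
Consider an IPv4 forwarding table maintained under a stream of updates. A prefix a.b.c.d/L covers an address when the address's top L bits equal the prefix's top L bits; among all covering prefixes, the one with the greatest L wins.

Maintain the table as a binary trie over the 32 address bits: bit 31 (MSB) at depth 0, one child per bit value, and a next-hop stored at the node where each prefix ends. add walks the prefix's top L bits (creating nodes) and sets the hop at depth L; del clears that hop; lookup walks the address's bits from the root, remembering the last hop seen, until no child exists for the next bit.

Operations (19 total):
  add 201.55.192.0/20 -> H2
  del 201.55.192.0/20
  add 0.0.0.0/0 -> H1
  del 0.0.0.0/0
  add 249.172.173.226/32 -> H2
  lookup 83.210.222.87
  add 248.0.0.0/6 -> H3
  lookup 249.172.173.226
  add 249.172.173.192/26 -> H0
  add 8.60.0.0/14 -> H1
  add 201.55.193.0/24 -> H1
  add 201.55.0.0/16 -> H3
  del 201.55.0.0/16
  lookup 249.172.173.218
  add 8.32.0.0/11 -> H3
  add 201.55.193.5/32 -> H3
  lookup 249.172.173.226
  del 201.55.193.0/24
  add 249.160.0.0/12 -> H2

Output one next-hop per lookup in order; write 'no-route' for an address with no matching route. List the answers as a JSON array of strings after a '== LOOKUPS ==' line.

Apply in order:
  add 201.55.192.0/20 -> H2 at depth 20
  - 201.55.192.0/20 clear@20
  add 0.0.0.0/0 -> H1 at depth 0
  - 0.0.0.0/0 clear@0
  add 249.172.173.226/32 -> H2 at depth 32
  Q 83.210.222.87: descend ε ; hops seen [∅] ; pick no-route
  add 248.0.0.0/6 -> H3 at depth 6
  Q 249.172.173.226: descend 11111001101011001010110111100010 ; hops seen [H3,H2] ; pick H2
  add 249.172.173.192/26 -> H0 at depth 26
  add 8.60.0.0/14 -> H1 at depth 14
  add 201.55.193.0/24 -> H1 at depth 24
  add 201.55.0.0/16 -> H3 at depth 16
  - 201.55.0.0/16 clear@16
  Q 249.172.173.218: descend 11111001101011001010110111 ; hops seen [H3,H0] ; pick H0
  add 8.32.0.0/11 -> H3 at depth 11
  add 201.55.193.5/32 -> H3 at depth 32
  Q 249.172.173.226: descend 11111001101011001010110111100010 ; hops seen [H3,H0,H2] ; pick H2
  - 201.55.193.0/24 clear@24
  add 249.160.0.0/12 -> H2 at depth 12

== LOOKUPS ==
["no-route","H2","H0","H2"]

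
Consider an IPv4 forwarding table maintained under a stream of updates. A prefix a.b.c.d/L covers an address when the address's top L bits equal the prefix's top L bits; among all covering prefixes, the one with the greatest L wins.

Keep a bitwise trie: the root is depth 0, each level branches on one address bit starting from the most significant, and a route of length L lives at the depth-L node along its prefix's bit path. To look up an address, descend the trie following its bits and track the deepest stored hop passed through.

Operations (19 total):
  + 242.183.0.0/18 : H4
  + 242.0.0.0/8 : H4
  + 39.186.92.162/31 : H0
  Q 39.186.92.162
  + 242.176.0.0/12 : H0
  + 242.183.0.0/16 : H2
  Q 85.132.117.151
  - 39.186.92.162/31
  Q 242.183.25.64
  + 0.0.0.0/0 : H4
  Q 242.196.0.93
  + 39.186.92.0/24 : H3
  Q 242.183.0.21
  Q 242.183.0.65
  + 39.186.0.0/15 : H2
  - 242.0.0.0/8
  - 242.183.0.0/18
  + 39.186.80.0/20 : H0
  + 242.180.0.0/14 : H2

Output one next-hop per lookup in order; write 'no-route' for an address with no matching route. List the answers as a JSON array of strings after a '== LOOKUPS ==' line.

Process each operation:
  + 242.183.0.0/18 (H4) depth=18
  + 242.0.0.0/8 (H4) depth=8
  + 39.186.92.162/31 (H0) depth=31
  Q 39.186.92.162: descend 0010011110111010010111001010001 ; hops seen [H0] ; pick H0
  + 242.176.0.0/12 (H0) depth=12
  + 242.183.0.0/16 (H2) depth=16
  Q 85.132.117.151: descend 0 ; hops seen [∅] ; pick no-route
  - 39.186.92.162/31 clear@31
  Q 242.183.25.64: descend 111100101011011100 ; hops seen [H4,H0,H2,H4] ; pick H4
  + 0.0.0.0/0 (H4) depth=0
  Q 242.196.0.93: descend 111100101 ; hops seen [H4,H4] ; pick H4
  + 39.186.92.0/24 (H3) depth=24
  Q 242.183.0.21: descend 111100101011011100 ; hops seen [H4,H4,H0,H2,H4] ; pick H4
  Q 242.183.0.65: descend 111100101011011100 ; hops seen [H4,H4,H0,H2,H4] ; pick H4
  + 39.186.0.0/15 (H2) depth=15
  - 242.0.0.0/8 clear@8
  - 242.183.0.0/18 clear@18
  + 39.186.80.0/20 (H0) depth=20
  + 242.180.0.0/14 (H2) depth=14

== LOOKUPS ==
["H0","no-route","H4","H4","H4","H4"]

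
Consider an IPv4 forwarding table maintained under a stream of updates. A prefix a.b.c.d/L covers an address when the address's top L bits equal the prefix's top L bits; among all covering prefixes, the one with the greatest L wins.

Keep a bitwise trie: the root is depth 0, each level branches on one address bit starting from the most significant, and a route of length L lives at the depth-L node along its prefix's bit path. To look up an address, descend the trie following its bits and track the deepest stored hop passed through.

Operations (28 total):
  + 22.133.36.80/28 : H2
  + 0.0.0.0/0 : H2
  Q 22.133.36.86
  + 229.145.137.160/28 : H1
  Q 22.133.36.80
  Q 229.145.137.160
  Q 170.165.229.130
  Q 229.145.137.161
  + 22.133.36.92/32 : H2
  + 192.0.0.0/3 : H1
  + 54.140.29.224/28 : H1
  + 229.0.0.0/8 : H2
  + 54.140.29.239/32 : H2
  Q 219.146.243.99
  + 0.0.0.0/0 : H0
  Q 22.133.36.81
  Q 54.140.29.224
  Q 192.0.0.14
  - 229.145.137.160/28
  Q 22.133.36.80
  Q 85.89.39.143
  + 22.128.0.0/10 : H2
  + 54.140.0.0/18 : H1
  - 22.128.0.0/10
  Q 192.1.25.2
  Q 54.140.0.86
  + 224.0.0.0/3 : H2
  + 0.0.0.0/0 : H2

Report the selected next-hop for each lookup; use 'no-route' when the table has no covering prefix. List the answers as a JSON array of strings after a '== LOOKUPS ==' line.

Trace:
  add 22.133.36.80/28 -> H2 at depth 28
  add 0.0.0.0/0 -> H2 at depth 0
  ? 22.133.36.86  path d0:H2→d1:-→d2:-→d3:-→d4:-→d5:-→d6:-→d7:-→d8:-→d9:-→d10:-→d11:-→d12:-→d13:-→d14:-→d15:-→d16:-→d17:-→d18:-→d19:-→d20:-→d21:-→d22:-→d23:-→d24:-→d25:-→d26:-→d27:-→d28:H2  best=H2
  add 229.145.137.160/28 -> H1 at depth 28
  ? 22.133.36.80  path d0:H2→d1:-→d2:-→d3:-→d4:-→d5:-→d6:-→d7:-→d8:-→d9:-→d10:-→d11:-→d12:-→d13:-→d14:-→d15:-→d16:-→d17:-→d18:-→d19:-→d20:-→d21:-→d22:-→d23:-→d24:-→d25:-→d26:-→d27:-→d28:H2  best=H2
  ? 229.145.137.160  path d0:H2→d1:-→d2:-→d3:-→d4:-→d5:-→d6:-→d7:-→d8:-→d9:-→d10:-→d11:-→d12:-→d13:-→d14:-→d15:-→d16:-→d17:-→d18:-→d19:-→d20:-→d21:-→d22:-→d23:-→d24:-→d25:-→d26:-→d27:-→d28:H1  best=H1
  ? 170.165.229.130  path d0:H2→d1:-  best=H2
  ? 229.145.137.161  path d0:H2→d1:-→d2:-→d3:-→d4:-→d5:-→d6:-→d7:-→d8:-→d9:-→d10:-→d11:-→d12:-→d13:-→d14:-→d15:-→d16:-→d17:-→d18:-→d19:-→d20:-→d21:-→d22:-→d23:-→d24:-→d25:-→d26:-→d27:-→d28:H1  best=H1
  add 22.133.36.92/32 -> H2 at depth 32
  add 192.0.0.0/3 -> H1 at depth 3
  add 54.140.29.224/28 -> H1 at depth 28
  add 229.0.0.0/8 -> H2 at depth 8
  add 54.140.29.239/32 -> H2 at depth 32
  ? 219.146.243.99  path d0:H2→d1:-→d2:-→d3:H1  best=H1
  add 0.0.0.0/0 -> H0 at depth 0
  ? 22.133.36.81  path d0:H0→d1:-→d2:-→d3:-→d4:-→d5:-→d6:-→d7:-→d8:-→d9:-→d10:-→d11:-→d12:-→d13:-→d14:-→d15:-→d16:-→d17:-→d18:-→d19:-→d20:-→d21:-→d22:-→d23:-→d24:-→d25:-→d26:-→d27:-→d28:H2  best=H2
  ? 54.140.29.224  path d0:H0→d1:-→d2:-→d3:-→d4:-→d5:-→d6:-→d7:-→d8:-→d9:-→d10:-→d11:-→d12:-→d13:-→d14:-→d15:-→d16:-→d17:-→d18:-→d19:-→d20:-→d21:-→d22:-→d23:-→d24:-→d25:-→d26:-→d27:-→d28:H1  best=H1
  ? 192.0.0.14  path d0:H0→d1:-→d2:-→d3:H1  best=H1
  - 229.145.137.160/28 clear@28
  ? 22.133.36.80  path d0:H0→d1:-→d2:-→d3:-→d4:-→d5:-→d6:-→d7:-→d8:-→d9:-→d10:-→d11:-→d12:-→d13:-→d14:-→d15:-→d16:-→d17:-→d18:-→d19:-→d20:-→d21:-→d22:-→d23:-→d24:-→d25:-→d26:-→d27:-→d28:H2  best=H2
  ? 85.89.39.143  path d0:H0→d1:-  best=H0
  add 22.128.0.0/10 -> H2 at depth 10
  add 54.140.0.0/18 -> H1 at depth 18
  - 22.128.0.0/10 clear@10
  ? 192.1.25.2  path d0:H0→d1:-→d2:-→d3:H1  best=H1
  ? 54.140.0.86  path d0:H0→d1:-→d2:-→d3:-→d4:-→d5:-→d6:-→d7:-→d8:-→d9:-→d10:-→d11:-→d12:-→d13:-→d14:-→d15:-→d16:-→d17:-→d18:H1→d19:-  best=H1
  add 224.0.0.0/3 -> H2 at depth 3
  add 0.0.0.0/0 -> H2 at depth 0

== LOOKUPS ==
["H2","H2","H1","H2","H1","H1","H2","H1","H1","H2","H0","H1","H1"]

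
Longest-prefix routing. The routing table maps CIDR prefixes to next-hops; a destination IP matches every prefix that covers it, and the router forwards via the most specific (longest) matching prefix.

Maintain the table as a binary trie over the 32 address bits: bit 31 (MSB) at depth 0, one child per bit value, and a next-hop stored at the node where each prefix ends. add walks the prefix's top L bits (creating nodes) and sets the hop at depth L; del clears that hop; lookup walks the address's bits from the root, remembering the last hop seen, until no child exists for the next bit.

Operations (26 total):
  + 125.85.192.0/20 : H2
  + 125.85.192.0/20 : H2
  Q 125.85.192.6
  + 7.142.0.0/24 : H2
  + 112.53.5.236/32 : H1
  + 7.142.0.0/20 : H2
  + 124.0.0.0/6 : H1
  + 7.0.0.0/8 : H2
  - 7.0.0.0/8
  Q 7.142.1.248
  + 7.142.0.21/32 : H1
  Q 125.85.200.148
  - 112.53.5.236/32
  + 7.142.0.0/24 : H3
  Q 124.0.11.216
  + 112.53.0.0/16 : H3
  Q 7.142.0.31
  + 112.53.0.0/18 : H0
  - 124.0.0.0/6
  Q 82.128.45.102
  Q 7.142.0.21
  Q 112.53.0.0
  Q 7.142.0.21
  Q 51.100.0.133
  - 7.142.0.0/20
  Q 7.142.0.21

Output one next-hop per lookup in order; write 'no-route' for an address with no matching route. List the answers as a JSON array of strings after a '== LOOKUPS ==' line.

Process each operation:
  + 125.85.192.0/20 (H2) depth=20
  + 125.85.192.0/20 (H2) depth=20
  ? 125.85.192.6  path d0:-→d1:-→d2:-→d3:-→d4:-→d5:-→d6:-→d7:-→d8:-→d9:-→d10:-→d11:-→d12:-→d13:-→d14:-→d15:-→d16:-→d17:-→d18:-→d19:-→d20:H2  best=H2
  + 7.142.0.0/24 (H2) depth=24
  + 112.53.5.236/32 (H1) depth=32
  + 7.142.0.0/20 (H2) depth=20
  + 124.0.0.0/6 (H1) depth=6
  + 7.0.0.0/8 (H2) depth=8
  del 7.0.0.0/8 (clear depth 8)
  ? 7.142.1.248  path d0:-→d1:-→d2:-→d3:-→d4:-→d5:-→d6:-→d7:-→d8:-→d9:-→d10:-→d11:-→d12:-→d13:-→d14:-→d15:-→d16:-→d17:-→d18:-→d19:-→d20:H2→d21:-→d22:-→d23:-  best=H2
  + 7.142.0.21/32 (H1) depth=32
  ? 125.85.200.148  path d0:-→d1:-→d2:-→d3:-→d4:-→d5:-→d6:H1→d7:-→d8:-→d9:-→d10:-→d11:-→d12:-→d13:-→d14:-→d15:-→d16:-→d17:-→d18:-→d19:-→d20:H2  best=H2
  del 112.53.5.236/32 (clear depth 32)
  + 7.142.0.0/24 (H3) depth=24
  ? 124.0.11.216  path d0:-→d1:-→d2:-→d3:-→d4:-→d5:-→d6:H1→d7:-  best=H1
  + 112.53.0.0/16 (H3) depth=16
  ? 7.142.0.31  path d0:-→d1:-→d2:-→d3:-→d4:-→d5:-→d6:-→d7:-→d8:-→d9:-→d10:-→d11:-→d12:-→d13:-→d14:-→d15:-→d16:-→d17:-→d18:-→d19:-→d20:H2→d21:-→d22:-→d23:-→d24:H3→d25:-→d26:-→d27:-→d28:-  best=H3
  + 112.53.0.0/18 (H0) depth=18
  del 124.0.0.0/6 (clear depth 6)
  ? 82.128.45.102  path d0:-→d1:-→d2:-  best=no-route
  ? 7.142.0.21  path d0:-→d1:-→d2:-→d3:-→d4:-→d5:-→d6:-→d7:-→d8:-→d9:-→d10:-→d11:-→d12:-→d13:-→d14:-→d15:-→d16:-→d17:-→d18:-→d19:-→d20:H2→d21:-→d22:-→d23:-→d24:H3→d25:-→d26:-→d27:-→d28:-→d29:-→d30:-→d31:-→d32:H1  best=H1
  ? 112.53.0.0  path d0:-→d1:-→d2:-→d3:-→d4:-→d5:-→d6:-→d7:-→d8:-→d9:-→d10:-→d11:-→d12:-→d13:-→d14:-→d15:-→d16:H3→d17:-→d18:H0→d19:-→d20:-→d21:-  best=H0
  ? 7.142.0.21  path d0:-→d1:-→d2:-→d3:-→d4:-→d5:-→d6:-→d7:-→d8:-→d9:-→d10:-→d11:-→d12:-→d13:-→d14:-→d15:-→d16:-→d17:-→d18:-→d19:-→d20:H2→d21:-→d22:-→d23:-→d24:H3→d25:-→d26:-→d27:-→d28:-→d29:-→d30:-→d31:-→d32:H1  best=H1
  ? 51.100.0.133  path d0:-→d1:-→d2:-  best=no-route
  del 7.142.0.0/20 (clear depth 20)
  ? 7.142.0.21  path d0:-→d1:-→d2:-→d3:-→d4:-→d5:-→d6:-→d7:-→d8:-→d9:-→d10:-→d11:-→d12:-→d13:-→d14:-→d15:-→d16:-→d17:-→d18:-→d19:-→d20:-→d21:-→d22:-→d23:-→d24:H3→d25:-→d26:-→d27:-→d28:-→d29:-→d30:-→d31:-→d32:H1  best=H1

== LOOKUPS ==
["H2","H2","H2","H1","H3","no-route","H1","H0","H1","no-route","H1"]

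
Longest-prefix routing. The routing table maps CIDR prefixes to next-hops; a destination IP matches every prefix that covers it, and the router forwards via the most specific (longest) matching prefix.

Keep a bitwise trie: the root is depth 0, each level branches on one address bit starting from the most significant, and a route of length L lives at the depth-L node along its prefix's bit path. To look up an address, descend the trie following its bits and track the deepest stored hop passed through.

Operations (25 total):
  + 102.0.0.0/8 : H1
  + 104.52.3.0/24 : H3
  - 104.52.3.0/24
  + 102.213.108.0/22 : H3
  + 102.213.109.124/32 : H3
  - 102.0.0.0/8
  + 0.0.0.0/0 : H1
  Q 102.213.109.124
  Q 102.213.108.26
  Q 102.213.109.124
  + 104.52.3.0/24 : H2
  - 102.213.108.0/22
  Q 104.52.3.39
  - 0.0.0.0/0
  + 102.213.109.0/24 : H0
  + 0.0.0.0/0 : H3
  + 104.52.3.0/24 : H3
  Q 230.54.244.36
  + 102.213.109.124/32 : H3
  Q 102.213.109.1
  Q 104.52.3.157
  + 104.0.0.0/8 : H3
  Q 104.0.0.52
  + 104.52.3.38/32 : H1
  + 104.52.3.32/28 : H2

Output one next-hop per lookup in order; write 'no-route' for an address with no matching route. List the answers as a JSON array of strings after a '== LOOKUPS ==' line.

Apply in order:
  add 102.0.0.0/8 -> H1 at depth 8
  add 104.52.3.0/24 -> H3 at depth 24
  - 104.52.3.0/24 clear@24
  add 102.213.108.0/22 -> H3 at depth 22
  add 102.213.109.124/32 -> H3 at depth 32
  - 102.0.0.0/8 clear@8
  add 0.0.0.0/0 -> H1 at depth 0
  lookup 102.213.109.124: bits 01100110110101010110110101111100 walk d0:H1→d1:-→d2:-→d3:-→d4:-→d5:-→d6:-→d7:-→d8:-→d9:-→d10:-→d11:-→d12:-→d13:-→d14:-→d15:-→d16:-→d17:-→d18:-→d19:-→d20:-→d21:-→d22:H3→d23:-→d24:-→d25:-→d26:-→d27:-→d28:-→d29:-→d30:-→d31:-→d32:H3 -> H3
  lookup 102.213.108.26: bits 01100110110101010110110 walk d0:H1→d1:-→d2:-→d3:-→d4:-→d5:-→d6:-→d7:-→d8:-→d9:-→d10:-→d11:-→d12:-→d13:-→d14:-→d15:-→d16:-→d17:-→d18:-→d19:-→d20:-→d21:-→d22:H3→d23:- -> H3
  lookup 102.213.109.124: bits 01100110110101010110110101111100 walk d0:H1→d1:-→d2:-→d3:-→d4:-→d5:-→d6:-→d7:-→d8:-→d9:-→d10:-→d11:-→d12:-→d13:-→d14:-→d15:-→d16:-→d17:-→d18:-→d19:-→d20:-→d21:-→d22:H3→d23:-→d24:-→d25:-→d26:-→d27:-→d28:-→d29:-→d30:-→d31:-→d32:H3 -> H3
  add 104.52.3.0/24 -> H2 at depth 24
  - 102.213.108.0/22 clear@22
  lookup 104.52.3.39: bits 011010000011010000000011 walk d0:H1→d1:-→d2:-→d3:-→d4:-→d5:-→d6:-→d7:-→d8:-→d9:-→d10:-→d11:-→d12:-→d13:-→d14:-→d15:-→d16:-→d17:-→d18:-→d19:-→d20:-→d21:-→d22:-→d23:-→d24:H2 -> H2
  - 0.0.0.0/0 clear@0
  add 102.213.109.0/24 -> H0 at depth 24
  add 0.0.0.0/0 -> H3 at depth 0
  add 104.52.3.0/24 -> H3 at depth 24
  lookup 230.54.244.36: bits ε walk d0:H3 -> H3
  add 102.213.109.124/32 -> H3 at depth 32
  lookup 102.213.109.1: bits 0110011011010101011011010 walk d0:H3→d1:-→d2:-→d3:-→d4:-→d5:-→d6:-→d7:-→d8:-→d9:-→d10:-→d11:-→d12:-→d13:-→d14:-→d15:-→d16:-→d17:-→d18:-→d19:-→d20:-→d21:-→d22:-→d23:-→d24:H0→d25:- -> H0
  lookup 104.52.3.157: bits 011010000011010000000011 walk d0:H3→d1:-→d2:-→d3:-→d4:-→d5:-→d6:-→d7:-→d8:-→d9:-→d10:-→d11:-→d12:-→d13:-→d14:-→d15:-→d16:-→d17:-→d18:-→d19:-→d20:-→d21:-→d22:-→d23:-→d24:H3 -> H3
  add 104.0.0.0/8 -> H3 at depth 8
  lookup 104.0.0.52: bits 0110100000 walk d0:H3→d1:-→d2:-→d3:-→d4:-→d5:-→d6:-→d7:-→d8:H3→d9:-→d10:- -> H3
  add 104.52.3.38/32 -> H1 at depth 32
  add 104.52.3.32/28 -> H2 at depth 28

== LOOKUPS ==
["H3","H3","H3","H2","H3","H0","H3","H3"]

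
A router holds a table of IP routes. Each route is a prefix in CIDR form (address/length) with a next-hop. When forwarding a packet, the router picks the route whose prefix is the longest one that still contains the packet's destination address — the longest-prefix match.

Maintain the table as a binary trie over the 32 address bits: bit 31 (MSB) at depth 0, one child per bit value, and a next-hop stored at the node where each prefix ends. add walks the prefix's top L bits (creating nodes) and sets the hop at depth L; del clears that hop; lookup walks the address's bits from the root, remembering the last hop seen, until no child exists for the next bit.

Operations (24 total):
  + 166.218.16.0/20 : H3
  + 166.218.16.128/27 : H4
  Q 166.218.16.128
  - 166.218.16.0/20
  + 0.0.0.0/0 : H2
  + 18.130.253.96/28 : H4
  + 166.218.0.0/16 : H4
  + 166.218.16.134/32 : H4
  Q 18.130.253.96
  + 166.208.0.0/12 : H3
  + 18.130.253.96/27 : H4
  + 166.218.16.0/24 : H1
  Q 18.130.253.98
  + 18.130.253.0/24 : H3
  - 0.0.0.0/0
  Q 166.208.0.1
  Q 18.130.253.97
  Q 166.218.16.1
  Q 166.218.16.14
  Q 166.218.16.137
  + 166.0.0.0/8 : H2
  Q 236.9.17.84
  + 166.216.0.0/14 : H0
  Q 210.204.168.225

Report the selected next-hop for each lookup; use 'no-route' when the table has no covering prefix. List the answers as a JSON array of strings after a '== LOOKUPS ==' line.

Process each operation:
  + 166.218.16.0/20 (H3) depth=20
  + 166.218.16.128/27 (H4) depth=27
  lookup 166.218.16.128: bits 101001101101101000010000100 walk d0:-→d1:-→d2:-→d3:-→d4:-→d5:-→d6:-→d7:-→d8:-→d9:-→d10:-→d11:-→d12:-→d13:-→d14:-→d15:-→d16:-→d17:-→d18:-→d19:-→d20:H3→d21:-→d22:-→d23:-→d24:-→d25:-→d26:-→d27:H4 -> H4
  - 166.218.16.0/20 clear@20
  + 0.0.0.0/0 (H2) depth=0
  + 18.130.253.96/28 (H4) depth=28
  + 166.218.0.0/16 (H4) depth=16
  + 166.218.16.134/32 (H4) depth=32
  lookup 18.130.253.96: bits 0001001010000010111111010110 walk d0:H2→d1:-→d2:-→d3:-→d4:-→d5:-→d6:-→d7:-→d8:-→d9:-→d10:-→d11:-→d12:-→d13:-→d14:-→d15:-→d16:-→d17:-→d18:-→d19:-→d20:-→d21:-→d22:-→d23:-→d24:-→d25:-→d26:-→d27:-→d28:H4 -> H4
  + 166.208.0.0/12 (H3) depth=12
  + 18.130.253.96/27 (H4) depth=27
  + 166.218.16.0/24 (H1) depth=24
  lookup 18.130.253.98: bits 0001001010000010111111010110 walk d0:H2→d1:-→d2:-→d3:-→d4:-→d5:-→d6:-→d7:-→d8:-→d9:-→d10:-→d11:-→d12:-→d13:-→d14:-→d15:-→d16:-→d17:-→d18:-→d19:-→d20:-→d21:-→d22:-→d23:-→d24:-→d25:-→d26:-→d27:H4→d28:H4 -> H4
  + 18.130.253.0/24 (H3) depth=24
  - 0.0.0.0/0 clear@0
  lookup 166.208.0.1: bits 101001101101 walk d0:-→d1:-→d2:-→d3:-→d4:-→d5:-→d6:-→d7:-→d8:-→d9:-→d10:-→d11:-→d12:H3 -> H3
  lookup 18.130.253.97: bits 0001001010000010111111010110 walk d0:-→d1:-→d2:-→d3:-→d4:-→d5:-→d6:-→d7:-→d8:-→d9:-→d10:-→d11:-→d12:-→d13:-→d14:-→d15:-→d16:-→d17:-→d18:-→d19:-→d20:-→d21:-→d22:-→d23:-→d24:H3→d25:-→d26:-→d27:H4→d28:H4 -> H4
  lookup 166.218.16.1: bits 101001101101101000010000 walk d0:-→d1:-→d2:-→d3:-→d4:-→d5:-→d6:-→d7:-→d8:-→d9:-→d10:-→d11:-→d12:H3→d13:-→d14:-→d15:-→d16:H4→d17:-→d18:-→d19:-→d20:-→d21:-→d22:-→d23:-→d24:H1 -> H1
  lookup 166.218.16.14: bits 101001101101101000010000 walk d0:-→d1:-→d2:-→d3:-→d4:-→d5:-→d6:-→d7:-→d8:-→d9:-→d10:-→d11:-→d12:H3→d13:-→d14:-→d15:-→d16:H4→d17:-→d18:-→d19:-→d20:-→d21:-→d22:-→d23:-→d24:H1 -> H1
  lookup 166.218.16.137: bits 1010011011011010000100001000 walk d0:-→d1:-→d2:-→d3:-→d4:-→d5:-→d6:-→d7:-→d8:-→d9:-→d10:-→d11:-→d12:H3→d13:-→d14:-→d15:-→d16:H4→d17:-→d18:-→d19:-→d20:-→d21:-→d22:-→d23:-→d24:H1→d25:-→d26:-→d27:H4→d28:- -> H4
  + 166.0.0.0/8 (H2) depth=8
  lookup 236.9.17.84: bits 1 walk d0:-→d1:- -> no-route
  + 166.216.0.0/14 (H0) depth=14
  lookup 210.204.168.225: bits 1 walk d0:-→d1:- -> no-route

== LOOKUPS ==
["H4","H4","H4","H3","H4","H1","H1","H4","no-route","no-route"]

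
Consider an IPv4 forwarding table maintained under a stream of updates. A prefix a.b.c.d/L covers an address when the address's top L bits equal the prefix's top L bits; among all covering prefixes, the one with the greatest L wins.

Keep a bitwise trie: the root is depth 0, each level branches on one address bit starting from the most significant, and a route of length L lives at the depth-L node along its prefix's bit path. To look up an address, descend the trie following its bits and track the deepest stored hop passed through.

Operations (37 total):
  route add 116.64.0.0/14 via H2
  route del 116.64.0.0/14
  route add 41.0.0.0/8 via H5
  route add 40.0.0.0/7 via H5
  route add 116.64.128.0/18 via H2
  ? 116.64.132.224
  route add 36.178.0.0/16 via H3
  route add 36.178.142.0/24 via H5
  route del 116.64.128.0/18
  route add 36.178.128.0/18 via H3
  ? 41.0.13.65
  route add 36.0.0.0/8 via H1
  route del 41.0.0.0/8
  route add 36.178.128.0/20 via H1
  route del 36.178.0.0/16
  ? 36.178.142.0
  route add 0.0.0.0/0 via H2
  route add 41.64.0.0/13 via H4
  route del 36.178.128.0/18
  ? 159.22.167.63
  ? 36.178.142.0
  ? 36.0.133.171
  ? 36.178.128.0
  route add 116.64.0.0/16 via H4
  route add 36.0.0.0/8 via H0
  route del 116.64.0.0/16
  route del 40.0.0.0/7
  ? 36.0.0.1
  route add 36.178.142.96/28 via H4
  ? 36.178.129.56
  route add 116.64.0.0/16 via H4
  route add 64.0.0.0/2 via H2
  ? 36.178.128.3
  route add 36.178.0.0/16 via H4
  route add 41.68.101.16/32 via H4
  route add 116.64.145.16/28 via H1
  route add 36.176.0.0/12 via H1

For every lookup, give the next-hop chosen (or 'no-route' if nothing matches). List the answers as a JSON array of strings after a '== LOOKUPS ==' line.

Process each operation:
  add 116.64.0.0/14 -> H2 at depth 14
  del 116.64.0.0/14 (clear depth 14)
  add 41.0.0.0/8 -> H5 at depth 8
  add 40.0.0.0/7 -> H5 at depth 7
  add 116.64.128.0/18 -> H2 at depth 18
  Q 116.64.132.224: descend 011101000100000010 ; hops seen [H2] ; pick H2
  add 36.178.0.0/16 -> H3 at depth 16
  add 36.178.142.0/24 -> H5 at depth 24
  del 116.64.128.0/18 (clear depth 18)
  add 36.178.128.0/18 -> H3 at depth 18
  Q 41.0.13.65: descend 00101001 ; hops seen [H5,H5] ; pick H5
  add 36.0.0.0/8 -> H1 at depth 8
  del 41.0.0.0/8 (clear depth 8)
  add 36.178.128.0/20 -> H1 at depth 20
  del 36.178.0.0/16 (clear depth 16)
  Q 36.178.142.0: descend 001001001011001010001110 ; hops seen [H1,H3,H1,H5] ; pick H5
  add 0.0.0.0/0 -> H2 at depth 0
  add 41.64.0.0/13 -> H4 at depth 13
  del 36.178.128.0/18 (clear depth 18)
  Q 159.22.167.63: descend ε ; hops seen [H2] ; pick H2
  Q 36.178.142.0: descend 001001001011001010001110 ; hops seen [H2,H1,H1,H5] ; pick H5
  Q 36.0.133.171: descend 00100100 ; hops seen [H2,H1] ; pick H1
  Q 36.178.128.0: descend 00100100101100101000 ; hops seen [H2,H1,H1] ; pick H1
  add 116.64.0.0/16 -> H4 at depth 16
  add 36.0.0.0/8 -> H0 at depth 8
  del 116.64.0.0/16 (clear depth 16)
  del 40.0.0.0/7 (clear depth 7)
  Q 36.0.0.1: descend 00100100 ; hops seen [H2,H0] ; pick H0
  add 36.178.142.96/28 -> H4 at depth 28
  Q 36.178.129.56: descend 00100100101100101000 ; hops seen [H2,H0,H1] ; pick H1
  add 116.64.0.0/16 -> H4 at depth 16
  add 64.0.0.0/2 -> H2 at depth 2
  Q 36.178.128.3: descend 00100100101100101000 ; hops seen [H2,H0,H1] ; pick H1
  add 36.178.0.0/16 -> H4 at depth 16
  add 41.68.101.16/32 -> H4 at depth 32
  add 116.64.145.16/28 -> H1 at depth 28
  add 36.176.0.0/12 -> H1 at depth 12

== LOOKUPS ==
["H2","H5","H5","H2","H5","H1","H1","H0","H1","H1"]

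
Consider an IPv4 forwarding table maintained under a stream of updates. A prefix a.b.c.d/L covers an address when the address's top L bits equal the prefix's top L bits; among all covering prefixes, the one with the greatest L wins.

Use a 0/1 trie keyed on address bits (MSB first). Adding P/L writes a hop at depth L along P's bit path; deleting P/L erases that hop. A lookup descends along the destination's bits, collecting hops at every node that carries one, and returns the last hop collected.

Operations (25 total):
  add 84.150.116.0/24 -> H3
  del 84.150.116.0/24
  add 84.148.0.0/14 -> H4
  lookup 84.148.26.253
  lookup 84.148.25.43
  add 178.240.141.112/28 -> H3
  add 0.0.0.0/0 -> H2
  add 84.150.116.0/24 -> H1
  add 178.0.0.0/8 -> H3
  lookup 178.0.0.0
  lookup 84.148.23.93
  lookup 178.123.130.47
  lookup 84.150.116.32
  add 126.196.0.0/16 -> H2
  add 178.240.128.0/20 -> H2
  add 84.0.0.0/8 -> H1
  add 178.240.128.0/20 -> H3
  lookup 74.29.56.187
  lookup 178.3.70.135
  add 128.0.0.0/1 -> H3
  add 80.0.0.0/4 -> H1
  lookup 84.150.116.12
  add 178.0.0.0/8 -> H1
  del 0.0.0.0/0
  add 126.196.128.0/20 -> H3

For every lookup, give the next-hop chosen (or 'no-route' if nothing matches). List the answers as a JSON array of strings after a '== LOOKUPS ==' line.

Process each operation:
  + 84.150.116.0/24 (H3) depth=24
  - 84.150.116.0/24 clear@24
  + 84.148.0.0/14 (H4) depth=14
  ? 84.148.26.253  path d0:-→d1:-→d2:-→d3:-→d4:-→d5:-→d6:-→d7:-→d8:-→d9:-→d10:-→d11:-→d12:-→d13:-→d14:H4  best=H4
  ? 84.148.25.43  path d0:-→d1:-→d2:-→d3:-→d4:-→d5:-→d6:-→d7:-→d8:-→d9:-→d10:-→d11:-→d12:-→d13:-→d14:H4  best=H4
  + 178.240.141.112/28 (H3) depth=28
  + 0.0.0.0/0 (H2) depth=0
  + 84.150.116.0/24 (H1) depth=24
  + 178.0.0.0/8 (H3) depth=8
  ? 178.0.0.0  path d0:H2→d1:-→d2:-→d3:-→d4:-→d5:-→d6:-→d7:-→d8:H3  best=H3
  ? 84.148.23.93  path d0:H2→d1:-→d2:-→d3:-→d4:-→d5:-→d6:-→d7:-→d8:-→d9:-→d10:-→d11:-→d12:-→d13:-→d14:H4  best=H4
  ? 178.123.130.47  path d0:H2→d1:-→d2:-→d3:-→d4:-→d5:-→d6:-→d7:-→d8:H3  best=H3
  ? 84.150.116.32  path d0:H2→d1:-→d2:-→d3:-→d4:-→d5:-→d6:-→d7:-→d8:-→d9:-→d10:-→d11:-→d12:-→d13:-→d14:H4→d15:-→d16:-→d17:-→d18:-→d19:-→d20:-→d21:-→d22:-→d23:-→d24:H1  best=H1
  + 126.196.0.0/16 (H2) depth=16
  + 178.240.128.0/20 (H2) depth=20
  + 84.0.0.0/8 (H1) depth=8
  + 178.240.128.0/20 (H3) depth=20
  ? 74.29.56.187  path d0:H2→d1:-→d2:-→d3:-  best=H2
  ? 178.3.70.135  path d0:H2→d1:-→d2:-→d3:-→d4:-→d5:-→d6:-→d7:-→d8:H3  best=H3
  + 128.0.0.0/1 (H3) depth=1
  + 80.0.0.0/4 (H1) depth=4
  ? 84.150.116.12  path d0:H2→d1:-→d2:-→d3:-→d4:H1→d5:-→d6:-→d7:-→d8:H1→d9:-→d10:-→d11:-→d12:-→d13:-→d14:H4→d15:-→d16:-→d17:-→d18:-→d19:-→d20:-→d21:-→d22:-→d23:-→d24:H1  best=H1
  + 178.0.0.0/8 (H1) depth=8
  - 0.0.0.0/0 clear@0
  + 126.196.128.0/20 (H3) depth=20

== LOOKUPS ==
["H4","H4","H3","H4","H3","H1","H2","H3","H1"]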